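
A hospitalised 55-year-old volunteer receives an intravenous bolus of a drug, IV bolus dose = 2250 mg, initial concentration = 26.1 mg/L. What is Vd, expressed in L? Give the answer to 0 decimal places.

Vd = Dose / C₀ = 2250 / 26.1 = 86.21 L

86 L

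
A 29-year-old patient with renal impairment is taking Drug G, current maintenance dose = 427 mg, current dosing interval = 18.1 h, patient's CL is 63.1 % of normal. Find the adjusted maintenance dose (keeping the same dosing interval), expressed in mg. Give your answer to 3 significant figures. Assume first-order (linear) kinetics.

269 mg

To keep the same average steady-state level, dosing rate must scale with clearance.
CL ratio = 63.1 / 100 = 0.6310
New dose (same interval) = 427 × 0.6310 = 269.4 mg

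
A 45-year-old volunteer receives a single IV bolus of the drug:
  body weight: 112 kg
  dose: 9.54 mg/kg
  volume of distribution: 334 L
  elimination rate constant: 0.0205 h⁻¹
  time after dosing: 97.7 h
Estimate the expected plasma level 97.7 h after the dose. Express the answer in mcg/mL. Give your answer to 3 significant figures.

Total dose = 9.54 × 112 = 1068 mg
C₀ = Dose / Vd = 1068 / 334 = 3.198 mg/L
C = C₀ · e^(−k·t) = 3.198 × e^(−0.02050 × 97.7)
  = 3.198 × 0.1350 = 0.4317 mg/L
(0.4317 mg/L = 0.4317 mcg/mL)

0.432 mcg/mL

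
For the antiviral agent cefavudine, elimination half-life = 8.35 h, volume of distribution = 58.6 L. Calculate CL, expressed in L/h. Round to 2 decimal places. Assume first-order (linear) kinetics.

4.86 L/h

k = ln2 / t½ = 0.693147 / 8.35 = 0.08301 h⁻¹
CL = k × Vd = 0.08301 × 58.6 = 4.864 L/h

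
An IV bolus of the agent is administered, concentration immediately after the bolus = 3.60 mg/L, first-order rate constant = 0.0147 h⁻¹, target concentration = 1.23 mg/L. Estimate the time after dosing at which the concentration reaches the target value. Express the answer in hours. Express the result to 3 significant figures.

73.1 h

t = ln(C₀ / C) / k = ln(3.600 / 1.23) / 0.01470
  = ln(2.927) / 0.01470 = 1.074 / 0.01470 = 73.06 h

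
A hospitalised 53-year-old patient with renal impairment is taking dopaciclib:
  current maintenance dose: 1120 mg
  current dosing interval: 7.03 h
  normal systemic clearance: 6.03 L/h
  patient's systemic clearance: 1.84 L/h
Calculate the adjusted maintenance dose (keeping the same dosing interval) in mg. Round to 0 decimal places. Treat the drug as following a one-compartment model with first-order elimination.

To keep the same average steady-state level, dosing rate must scale with clearance.
CL ratio = 1.84 / 6.03 = 0.3051
New dose (same interval) = 1120 × 0.3051 = 341.7 mg

342 mg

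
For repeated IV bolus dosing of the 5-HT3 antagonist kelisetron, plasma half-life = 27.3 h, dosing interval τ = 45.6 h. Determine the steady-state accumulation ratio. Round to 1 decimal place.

k = ln2 / t½ = 0.693147 / 27.3 = 0.02539 h⁻¹
e^(−kτ) = e^(−0.02539 × 45.6) = 0.3142
Accumulation ratio R = 1 / (1 − e^(−kτ)) = 1 / (1 − 0.3142) = 1.458

1.5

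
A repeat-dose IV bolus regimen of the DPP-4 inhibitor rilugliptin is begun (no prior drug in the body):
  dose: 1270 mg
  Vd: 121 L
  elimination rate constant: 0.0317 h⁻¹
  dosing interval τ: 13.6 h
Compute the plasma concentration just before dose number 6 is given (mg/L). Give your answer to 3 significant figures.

17.2 mg/L

C₀ per dose = Dose / Vd = 1270 / 121 = 10.50 mg/L
Fraction remaining after one interval: r = e^(−kτ) = e^(−0.03170 × 13.6) = 0.6498
Before dose 6, 5 doses have been given (aged 1τ, 2τ, 3τ, 4τ, 5τ).
C_trough = C₀ × (r + r² + … + r^5) = C₀ × r(1−r^5)/(1−r)
        = 10.50 × 0.6498 × (1 − 0.1159) / (1 − 0.6498) = 17.22 mg/L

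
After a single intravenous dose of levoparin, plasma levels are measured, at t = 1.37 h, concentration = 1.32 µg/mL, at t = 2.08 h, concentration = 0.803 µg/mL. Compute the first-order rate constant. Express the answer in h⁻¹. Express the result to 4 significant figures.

0.7000 h⁻¹

k = ln(C₁/C₂) / (t₂ − t₁) = ln(1.32/0.803) / (2.08 − 1.37)
  = 0.4970 / 0.7100 = 0.7000 h⁻¹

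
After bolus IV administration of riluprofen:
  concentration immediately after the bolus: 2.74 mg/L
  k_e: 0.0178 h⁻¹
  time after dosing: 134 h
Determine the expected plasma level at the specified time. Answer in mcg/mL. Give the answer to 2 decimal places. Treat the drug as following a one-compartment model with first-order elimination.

C = C₀ · e^(−k·t) = 2.740 × e^(−0.01780 × 134)
  = 2.740 × 0.09207 = 0.2523 mg/L
(0.2523 mg/L = 0.2523 mcg/mL)

0.25 mcg/mL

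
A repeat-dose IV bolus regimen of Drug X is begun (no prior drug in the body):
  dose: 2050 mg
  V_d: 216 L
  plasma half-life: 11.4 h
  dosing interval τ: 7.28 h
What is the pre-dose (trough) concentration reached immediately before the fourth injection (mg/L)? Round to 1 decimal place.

12.5 mg/L

C₀ per dose = Dose / Vd = 2050 / 216 = 9.491 mg/L
k = ln2 / t½ = 0.693147 / 11.4 = 0.06080 h⁻¹
Fraction remaining after one interval: r = e^(−kτ) = e^(−0.06080 × 7.28) = 0.6423
Before dose 4, 3 doses have been given (aged 1τ, 2τ, 3τ).
C_trough = C₀ × (r + r² + … + r^3) = C₀ × r(1−r^3)/(1−r)
        = 9.491 × 0.6423 × (1 − 0.2650) / (1 − 0.6423) = 12.53 mg/L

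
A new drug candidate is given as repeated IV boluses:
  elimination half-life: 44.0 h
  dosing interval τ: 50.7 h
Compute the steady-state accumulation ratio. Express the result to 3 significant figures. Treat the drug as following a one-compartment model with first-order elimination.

1.82

k = ln2 / t½ = 0.693147 / 44.0 = 0.01575 h⁻¹
e^(−kτ) = e^(−0.01575 × 50.7) = 0.4500
Accumulation ratio R = 1 / (1 − e^(−kτ)) = 1 / (1 − 0.4500) = 1.818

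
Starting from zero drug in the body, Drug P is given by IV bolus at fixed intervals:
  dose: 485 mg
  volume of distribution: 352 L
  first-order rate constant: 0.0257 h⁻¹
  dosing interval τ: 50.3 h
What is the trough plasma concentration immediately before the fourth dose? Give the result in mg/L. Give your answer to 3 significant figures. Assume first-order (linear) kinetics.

0.511 mg/L

C₀ per dose = Dose / Vd = 485 / 352 = 1.378 mg/L
Fraction remaining after one interval: r = e^(−kτ) = e^(−0.02570 × 50.3) = 0.2745
Before dose 4, 3 doses have been given (aged 1τ, 2τ, 3τ).
C_trough = C₀ × (r + r² + … + r^3) = C₀ × r(1−r^3)/(1−r)
        = 1.378 × 0.2745 × (1 − 0.02068) / (1 − 0.2745) = 0.5106 mg/L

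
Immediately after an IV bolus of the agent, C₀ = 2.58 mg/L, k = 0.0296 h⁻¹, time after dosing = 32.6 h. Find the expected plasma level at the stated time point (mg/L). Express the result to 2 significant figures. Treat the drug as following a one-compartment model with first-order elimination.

C = C₀ · e^(−k·t) = 2.580 × e^(−0.02960 × 32.6)
  = 2.580 × 0.3810 = 0.9830 mg/L

0.98 mg/L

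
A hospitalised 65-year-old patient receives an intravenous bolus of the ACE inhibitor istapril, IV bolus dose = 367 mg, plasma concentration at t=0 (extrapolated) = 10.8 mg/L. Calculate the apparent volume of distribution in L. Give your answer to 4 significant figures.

Vd = Dose / C₀ = 367.0 / 10.8 = 33.98 L

33.98 L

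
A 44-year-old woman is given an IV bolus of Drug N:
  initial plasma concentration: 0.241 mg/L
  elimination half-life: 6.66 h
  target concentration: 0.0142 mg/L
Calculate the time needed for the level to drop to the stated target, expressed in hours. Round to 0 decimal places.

k = ln2 / t½ = 0.693147 / 6.66 = 0.1041 h⁻¹
t = ln(C₀ / C) / k = ln(0.2410 / 0.0142) / 0.1041
  = ln(16.97) / 0.1041 = 2.831 / 0.1041 = 27.20 h

27 h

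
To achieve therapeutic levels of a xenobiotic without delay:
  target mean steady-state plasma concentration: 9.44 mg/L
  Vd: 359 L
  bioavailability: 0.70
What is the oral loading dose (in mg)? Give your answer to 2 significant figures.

LD = Css × Vd / F = 9.44 × 359 / 0.70 = 4841 mg

4800 mg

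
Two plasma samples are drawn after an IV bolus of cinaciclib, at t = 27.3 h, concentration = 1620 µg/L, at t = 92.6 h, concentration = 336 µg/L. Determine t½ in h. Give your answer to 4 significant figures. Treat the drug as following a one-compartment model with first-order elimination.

28.77 h

k = ln(C₁/C₂) / (t₂ − t₁) = ln(1620/336) / (92.6 − 27.3)
  = 1.573 / 65.30 = 0.02409 h⁻¹
t½ = ln2 / k = 0.693147 / 0.02409 = 28.77 h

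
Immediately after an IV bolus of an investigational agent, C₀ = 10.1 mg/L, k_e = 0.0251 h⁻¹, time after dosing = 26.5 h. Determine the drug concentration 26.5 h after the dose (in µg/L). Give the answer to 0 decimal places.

C = C₀ · e^(−k·t) = 10.10 × e^(−0.02510 × 26.5)
  = 10.10 × 0.5142 = 5.193 mg/L
Convert: 5.193 mg/L × 1000 = 5193 µg/L

5193 µg/L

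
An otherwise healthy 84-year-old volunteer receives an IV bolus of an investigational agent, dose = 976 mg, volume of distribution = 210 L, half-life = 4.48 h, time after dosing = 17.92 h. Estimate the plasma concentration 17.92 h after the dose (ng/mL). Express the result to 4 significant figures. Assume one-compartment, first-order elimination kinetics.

290.5 ng/mL

C₀ = Dose / Vd = 976.0 / 210 = 4.648 mg/L
k = ln2 / t½ = 0.693147 / 4.48 = 0.1547 h⁻¹
t / t½ = 17.92 / 4.48 = 4 half-lives
C = C₀ × (1/2)^4 = 4.648 × 0.06250 = 0.2905 mg/L
Convert: 0.2905 mg/L × 1000 = 290.5 ng/mL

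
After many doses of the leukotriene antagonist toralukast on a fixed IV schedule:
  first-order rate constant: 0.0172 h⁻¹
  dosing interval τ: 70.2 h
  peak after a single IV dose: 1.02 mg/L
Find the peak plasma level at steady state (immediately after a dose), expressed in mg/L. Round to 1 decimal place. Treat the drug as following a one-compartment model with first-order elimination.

e^(−kτ) = e^(−0.01720 × 70.2) = 0.2990
Accumulation ratio R = 1 / (1 − e^(−kτ)) = 1 / (1 − 0.2990) = 1.427
Steady-state peak = C₀ × R = 1.02 × 1.427 = 1.456 mg/L

1.5 mg/L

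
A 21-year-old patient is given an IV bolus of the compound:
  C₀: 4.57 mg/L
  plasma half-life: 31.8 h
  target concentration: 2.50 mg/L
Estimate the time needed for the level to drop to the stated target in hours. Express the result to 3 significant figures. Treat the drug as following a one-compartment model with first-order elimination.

k = ln2 / t½ = 0.693147 / 31.8 = 0.02180 h⁻¹
t = ln(C₀ / C) / k = ln(4.570 / 2.50) / 0.02180
  = ln(1.828) / 0.02180 = 0.6032 / 0.02180 = 27.67 h

27.7 h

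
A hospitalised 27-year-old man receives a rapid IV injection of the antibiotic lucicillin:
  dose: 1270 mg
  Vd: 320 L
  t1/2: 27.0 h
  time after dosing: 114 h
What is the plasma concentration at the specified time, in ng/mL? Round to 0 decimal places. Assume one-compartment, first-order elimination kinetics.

213 ng/mL

C₀ = Dose / Vd = 1270 / 320 = 3.969 mg/L
k = ln2 / t½ = 0.693147 / 27.0 = 0.02567 h⁻¹
C = C₀ · e^(−k·t) = 3.969 × e^(−0.02567 × 114)
  = 3.969 × 0.05359 = 0.2127 mg/L
Convert: 0.2127 mg/L × 1000 = 212.7 ng/mL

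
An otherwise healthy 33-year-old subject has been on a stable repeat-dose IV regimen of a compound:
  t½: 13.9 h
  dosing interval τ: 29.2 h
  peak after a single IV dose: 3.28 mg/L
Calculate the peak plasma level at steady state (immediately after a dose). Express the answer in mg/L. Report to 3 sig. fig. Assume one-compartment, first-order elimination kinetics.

k = ln2 / t½ = 0.693147 / 13.9 = 0.04987 h⁻¹
e^(−kτ) = e^(−0.04987 × 29.2) = 0.2331
Accumulation ratio R = 1 / (1 − e^(−kτ)) = 1 / (1 − 0.2331) = 1.304
Steady-state peak = C₀ × R = 3.28 × 1.304 = 4.277 mg/L

4.28 mg/L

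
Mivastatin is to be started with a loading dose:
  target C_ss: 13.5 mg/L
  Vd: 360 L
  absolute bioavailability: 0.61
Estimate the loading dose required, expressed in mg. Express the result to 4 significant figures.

7967 mg

LD = Css × Vd / F = 13.5 × 360 / 0.61 = 7967 mg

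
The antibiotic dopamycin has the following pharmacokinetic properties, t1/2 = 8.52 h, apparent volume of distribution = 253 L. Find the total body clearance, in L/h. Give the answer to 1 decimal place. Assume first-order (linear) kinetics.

20.6 L/h

k = ln2 / t½ = 0.693147 / 8.52 = 0.08136 h⁻¹
CL = k × Vd = 0.08136 × 253 = 20.58 L/h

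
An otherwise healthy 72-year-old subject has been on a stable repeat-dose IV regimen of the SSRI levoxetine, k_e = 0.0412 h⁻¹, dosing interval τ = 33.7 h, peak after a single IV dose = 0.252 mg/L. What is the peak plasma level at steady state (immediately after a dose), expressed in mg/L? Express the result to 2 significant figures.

e^(−kτ) = e^(−0.04120 × 33.7) = 0.2495
Accumulation ratio R = 1 / (1 − e^(−kτ)) = 1 / (1 − 0.2495) = 1.332
Steady-state peak = C₀ × R = 0.252 × 1.332 = 0.3357 mg/L

0.34 mg/L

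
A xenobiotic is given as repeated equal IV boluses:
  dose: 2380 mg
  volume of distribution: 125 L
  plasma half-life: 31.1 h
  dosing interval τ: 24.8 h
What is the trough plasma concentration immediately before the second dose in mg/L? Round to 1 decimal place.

11.0 mg/L

C₀ per dose = Dose / Vd = 2380 / 125 = 19.04 mg/L
k = ln2 / t½ = 0.693147 / 31.1 = 0.02229 h⁻¹
Fraction remaining after one interval: r = e^(−kτ) = e^(−0.02229 × 24.8) = 0.5753
Before dose 2, 1 dose has been given (aged 1τ).
C_trough = C₀ × r = 19.04 × 0.5753 = 10.95 mg/L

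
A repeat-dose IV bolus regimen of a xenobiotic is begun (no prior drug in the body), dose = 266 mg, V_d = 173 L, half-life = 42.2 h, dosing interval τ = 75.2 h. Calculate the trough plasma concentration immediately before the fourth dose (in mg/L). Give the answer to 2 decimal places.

0.61 mg/L

C₀ per dose = Dose / Vd = 266 / 173 = 1.538 mg/L
k = ln2 / t½ = 0.693147 / 42.2 = 0.01643 h⁻¹
Fraction remaining after one interval: r = e^(−kτ) = e^(−0.01643 × 75.2) = 0.2907
Before dose 4, 3 doses have been given (aged 1τ, 2τ, 3τ).
C_trough = C₀ × (r + r² + … + r^3) = C₀ × r(1−r^3)/(1−r)
        = 1.538 × 0.2907 × (1 − 0.02457) / (1 − 0.2907) = 0.6148 mg/L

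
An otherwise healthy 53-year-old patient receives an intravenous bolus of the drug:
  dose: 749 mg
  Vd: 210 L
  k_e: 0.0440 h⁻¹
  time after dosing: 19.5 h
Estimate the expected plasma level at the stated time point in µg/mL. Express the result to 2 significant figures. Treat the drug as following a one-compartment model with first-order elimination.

1.5 µg/mL

C₀ = Dose / Vd = 749.0 / 210 = 3.567 mg/L
C = C₀ · e^(−k·t) = 3.567 × e^(−0.04400 × 19.5)
  = 3.567 × 0.4240 = 1.512 mg/L
(1.512 mg/L = 1.512 µg/mL)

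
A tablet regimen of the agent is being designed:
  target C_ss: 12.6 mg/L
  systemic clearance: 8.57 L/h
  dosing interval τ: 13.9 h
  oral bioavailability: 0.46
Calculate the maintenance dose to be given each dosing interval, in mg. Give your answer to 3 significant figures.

At steady state, F × (Dose/τ) = Css × CL.
Dose = Css × CL × τ / F = 12.6 × 8.570 × 13.9 / 0.46 = 3263 mg

3260 mg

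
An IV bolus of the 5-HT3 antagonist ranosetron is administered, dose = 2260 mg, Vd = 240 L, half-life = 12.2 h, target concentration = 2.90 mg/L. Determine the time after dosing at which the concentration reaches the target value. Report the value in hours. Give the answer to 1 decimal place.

C₀ = Dose / Vd = 2260 / 240 = 9.417 mg/L
k = ln2 / t½ = 0.693147 / 12.2 = 0.05682 h⁻¹
t = ln(C₀ / C) / k = ln(9.417 / 2.90) / 0.05682
  = ln(3.247) / 0.05682 = 1.178 / 0.05682 = 20.73 h

20.7 h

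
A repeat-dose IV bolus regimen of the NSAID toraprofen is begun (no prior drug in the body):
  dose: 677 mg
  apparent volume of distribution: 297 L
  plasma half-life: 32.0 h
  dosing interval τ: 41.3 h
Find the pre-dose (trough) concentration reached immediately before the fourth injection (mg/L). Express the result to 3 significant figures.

1.47 mg/L

C₀ per dose = Dose / Vd = 677 / 297 = 2.279 mg/L
k = ln2 / t½ = 0.693147 / 32.0 = 0.02166 h⁻¹
Fraction remaining after one interval: r = e^(−kτ) = e^(−0.02166 × 41.3) = 0.4088
Before dose 4, 3 doses have been given (aged 1τ, 2τ, 3τ).
C_trough = C₀ × (r + r² + … + r^3) = C₀ × r(1−r^3)/(1−r)
        = 2.279 × 0.4088 × (1 − 0.06832) / (1 − 0.4088) = 1.468 mg/L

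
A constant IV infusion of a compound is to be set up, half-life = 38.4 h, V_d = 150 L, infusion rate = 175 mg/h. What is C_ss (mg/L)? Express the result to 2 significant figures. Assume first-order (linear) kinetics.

65 mg/L

k = ln2 / t½ = 0.693147 / 38.4 = 0.01805 h⁻¹
CL = k × Vd = 0.01805 × 150 = 2.708 L/h
At steady state Css = R₀ / CL = 175 / 2.708 = 64.62 mg/L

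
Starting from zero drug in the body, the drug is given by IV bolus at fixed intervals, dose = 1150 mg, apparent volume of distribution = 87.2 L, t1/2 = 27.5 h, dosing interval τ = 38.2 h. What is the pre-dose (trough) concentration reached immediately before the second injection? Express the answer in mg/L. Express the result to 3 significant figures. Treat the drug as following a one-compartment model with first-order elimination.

5.04 mg/L

C₀ per dose = Dose / Vd = 1150 / 87.2 = 13.19 mg/L
k = ln2 / t½ = 0.693147 / 27.5 = 0.02521 h⁻¹
Fraction remaining after one interval: r = e^(−kτ) = e^(−0.02521 × 38.2) = 0.3817
Before dose 2, 1 dose has been given (aged 1τ).
C_trough = C₀ × r = 13.19 × 0.3817 = 5.035 mg/L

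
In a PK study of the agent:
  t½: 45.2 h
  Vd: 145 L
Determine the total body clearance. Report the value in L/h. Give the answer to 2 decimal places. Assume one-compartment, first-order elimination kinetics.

2.22 L/h

k = ln2 / t½ = 0.693147 / 45.2 = 0.01534 h⁻¹
CL = k × Vd = 0.01534 × 145 = 2.224 L/h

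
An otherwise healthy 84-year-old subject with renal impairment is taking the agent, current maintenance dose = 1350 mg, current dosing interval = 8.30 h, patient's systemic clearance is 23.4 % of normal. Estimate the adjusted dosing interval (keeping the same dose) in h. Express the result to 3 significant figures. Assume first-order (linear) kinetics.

35.5 h

To keep the same average steady-state level, dosing rate must scale with clearance.
CL ratio = 23.4 / 100 = 0.2340
New interval (same dose) = 8.30 / 0.2340 = 35.47 h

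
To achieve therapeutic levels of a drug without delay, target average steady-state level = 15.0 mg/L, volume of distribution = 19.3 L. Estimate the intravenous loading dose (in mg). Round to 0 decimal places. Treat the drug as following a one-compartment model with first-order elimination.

LD = Css × Vd = 15.0 × 19.3 = 289.5 mg

290 mg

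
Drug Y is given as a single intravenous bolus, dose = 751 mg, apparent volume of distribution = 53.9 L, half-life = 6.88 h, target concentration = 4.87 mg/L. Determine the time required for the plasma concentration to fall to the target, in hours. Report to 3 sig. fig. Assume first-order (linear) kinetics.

10.4 h

C₀ = Dose / Vd = 751.0 / 53.9 = 13.93 mg/L
k = ln2 / t½ = 0.693147 / 6.88 = 0.1007 h⁻¹
t = ln(C₀ / C) / k = ln(13.93 / 4.87) / 0.1007
  = ln(2.860) / 0.1007 = 1.051 / 0.1007 = 10.44 h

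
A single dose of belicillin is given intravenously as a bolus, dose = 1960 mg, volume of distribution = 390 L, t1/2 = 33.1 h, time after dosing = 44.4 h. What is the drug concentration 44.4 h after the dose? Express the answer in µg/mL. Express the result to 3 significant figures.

C₀ = Dose / Vd = 1960 / 390 = 5.026 mg/L
k = ln2 / t½ = 0.693147 / 33.1 = 0.02094 h⁻¹
C = C₀ · e^(−k·t) = 5.026 × e^(−0.02094 × 44.4)
  = 5.026 × 0.3947 = 1.984 mg/L
(1.984 mg/L = 1.984 µg/mL)

1.98 µg/mL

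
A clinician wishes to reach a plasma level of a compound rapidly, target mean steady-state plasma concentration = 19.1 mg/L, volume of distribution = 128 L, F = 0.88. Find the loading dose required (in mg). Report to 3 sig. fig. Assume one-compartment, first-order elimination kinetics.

2780 mg

LD = Css × Vd / F = 19.1 × 128 / 0.88 = 2778 mg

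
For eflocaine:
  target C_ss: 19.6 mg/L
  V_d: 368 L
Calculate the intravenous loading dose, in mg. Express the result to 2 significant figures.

LD = Css × Vd = 19.6 × 368 = 7213 mg

7200 mg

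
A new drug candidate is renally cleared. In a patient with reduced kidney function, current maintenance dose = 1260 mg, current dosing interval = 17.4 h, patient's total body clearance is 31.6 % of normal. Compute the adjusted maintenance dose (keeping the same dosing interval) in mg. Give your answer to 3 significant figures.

398 mg

To keep the same average steady-state level, dosing rate must scale with clearance.
CL ratio = 31.6 / 100 = 0.3160
New dose (same interval) = 1260 × 0.3160 = 398.2 mg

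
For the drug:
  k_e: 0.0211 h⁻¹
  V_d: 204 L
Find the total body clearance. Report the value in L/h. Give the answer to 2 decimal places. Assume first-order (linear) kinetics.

CL = k × Vd = 0.0211 × 204 = 4.304 L/h

4.30 L/h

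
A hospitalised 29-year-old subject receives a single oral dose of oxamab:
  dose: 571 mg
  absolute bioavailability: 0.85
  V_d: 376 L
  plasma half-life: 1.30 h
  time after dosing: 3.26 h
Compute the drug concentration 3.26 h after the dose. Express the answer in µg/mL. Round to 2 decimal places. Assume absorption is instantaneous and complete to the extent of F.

0.23 µg/mL

Amount reaching circulation = F × Dose = 0.85 × 571.0 = 485.4 mg
C₀ = F·Dose / Vd = 485.4 / 376 = 1.291 mg/L
k = ln2 / t½ = 0.693147 / 1.30 = 0.5332 h⁻¹
C = C₀ · e^(−k·t) = 1.291 × e^(−0.5332 × 3.26)
  = 1.291 × 0.1758 = 0.2270 mg/L
(0.2270 mg/L = 0.2270 µg/mL)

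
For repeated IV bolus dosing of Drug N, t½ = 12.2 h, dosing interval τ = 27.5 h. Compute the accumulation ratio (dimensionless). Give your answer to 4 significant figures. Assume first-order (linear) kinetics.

k = ln2 / t½ = 0.693147 / 12.2 = 0.05682 h⁻¹
e^(−kτ) = e^(−0.05682 × 27.5) = 0.2096
Accumulation ratio R = 1 / (1 − e^(−kτ)) = 1 / (1 − 0.2096) = 1.265

1.265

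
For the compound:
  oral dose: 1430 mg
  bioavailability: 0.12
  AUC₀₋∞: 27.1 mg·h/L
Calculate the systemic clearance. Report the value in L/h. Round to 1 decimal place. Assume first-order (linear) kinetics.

6.3 L/h

CL = F·Dose / AUC = 0.12 × 1430 / 27.1 = 6.332 L/h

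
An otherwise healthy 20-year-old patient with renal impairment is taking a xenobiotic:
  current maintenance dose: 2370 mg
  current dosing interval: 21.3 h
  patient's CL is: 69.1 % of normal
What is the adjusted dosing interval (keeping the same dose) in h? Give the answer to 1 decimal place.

30.8 h

To keep the same average steady-state level, dosing rate must scale with clearance.
CL ratio = 69.1 / 100 = 0.6910
New interval (same dose) = 21.3 / 0.6910 = 30.82 h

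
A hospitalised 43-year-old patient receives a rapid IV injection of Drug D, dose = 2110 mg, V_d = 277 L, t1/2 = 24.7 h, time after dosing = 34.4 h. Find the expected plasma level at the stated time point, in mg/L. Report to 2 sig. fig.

C₀ = Dose / Vd = 2110 / 277 = 7.617 mg/L
k = ln2 / t½ = 0.693147 / 24.7 = 0.02806 h⁻¹
C = C₀ · e^(−k·t) = 7.617 × e^(−0.02806 × 34.4)
  = 7.617 × 0.3809 = 2.901 mg/L

2.9 mg/L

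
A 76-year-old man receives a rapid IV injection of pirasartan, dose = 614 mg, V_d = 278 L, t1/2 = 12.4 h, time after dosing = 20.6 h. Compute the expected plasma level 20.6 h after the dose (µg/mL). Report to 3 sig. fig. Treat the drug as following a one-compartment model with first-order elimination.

0.698 µg/mL

C₀ = Dose / Vd = 614.0 / 278 = 2.209 mg/L
k = ln2 / t½ = 0.693147 / 12.4 = 0.05590 h⁻¹
C = C₀ · e^(−k·t) = 2.209 × e^(−0.05590 × 20.6)
  = 2.209 × 0.3161 = 0.6983 mg/L
(0.6983 mg/L = 0.6983 µg/mL)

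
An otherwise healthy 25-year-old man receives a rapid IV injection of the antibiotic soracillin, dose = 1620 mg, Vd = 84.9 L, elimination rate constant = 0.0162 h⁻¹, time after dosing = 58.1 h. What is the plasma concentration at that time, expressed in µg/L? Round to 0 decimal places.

7445 µg/L

C₀ = Dose / Vd = 1620 / 84.9 = 19.08 mg/L
C = C₀ · e^(−k·t) = 19.08 × e^(−0.01620 × 58.1)
  = 19.08 × 0.3902 = 7.445 mg/L
Convert: 7.445 mg/L × 1000 = 7445 µg/L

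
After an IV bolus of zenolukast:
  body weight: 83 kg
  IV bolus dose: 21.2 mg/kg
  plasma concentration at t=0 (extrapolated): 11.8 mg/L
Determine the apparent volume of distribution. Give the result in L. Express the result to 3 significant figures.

Dose = 21.2 × 83 = 1760 mg
Vd = Dose / C₀ = 1760 / 11.8 = 149.2 L

149 L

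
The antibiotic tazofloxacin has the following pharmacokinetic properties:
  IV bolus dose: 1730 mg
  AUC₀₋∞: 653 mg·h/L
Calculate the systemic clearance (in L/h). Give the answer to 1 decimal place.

2.6 L/h

CL = Dose / AUC = 1730 / 653 = 2.649 L/h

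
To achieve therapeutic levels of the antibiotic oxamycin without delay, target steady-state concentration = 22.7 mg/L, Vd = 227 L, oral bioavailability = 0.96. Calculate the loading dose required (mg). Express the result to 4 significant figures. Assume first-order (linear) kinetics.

LD = Css × Vd / F = 22.7 × 227 / 0.96 = 5368 mg

5368 mg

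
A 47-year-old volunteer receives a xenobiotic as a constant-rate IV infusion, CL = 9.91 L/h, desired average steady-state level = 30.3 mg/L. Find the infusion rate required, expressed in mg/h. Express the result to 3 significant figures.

At steady state, infusion rate R₀ = Css × CL = 30.3 × 9.910 = 300.3 mg/h

300 mg/h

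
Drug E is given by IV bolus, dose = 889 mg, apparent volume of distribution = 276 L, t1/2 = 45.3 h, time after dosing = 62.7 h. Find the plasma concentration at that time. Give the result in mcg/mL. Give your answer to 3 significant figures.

1.23 mcg/mL

C₀ = Dose / Vd = 889.0 / 276 = 3.221 mg/L
k = ln2 / t½ = 0.693147 / 45.3 = 0.01530 h⁻¹
C = C₀ · e^(−k·t) = 3.221 × e^(−0.01530 × 62.7)
  = 3.221 × 0.3832 = 1.234 mg/L
(1.234 mg/L = 1.234 mcg/mL)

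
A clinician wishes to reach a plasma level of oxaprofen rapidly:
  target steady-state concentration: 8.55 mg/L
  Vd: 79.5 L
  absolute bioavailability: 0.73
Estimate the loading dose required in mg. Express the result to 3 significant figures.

LD = Css × Vd / F = 8.55 × 79.5 / 0.73 = 931.1 mg

931 mg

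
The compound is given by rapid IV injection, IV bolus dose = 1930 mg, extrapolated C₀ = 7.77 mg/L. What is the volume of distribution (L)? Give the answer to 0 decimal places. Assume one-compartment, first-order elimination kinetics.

248 L

Vd = Dose / C₀ = 1930 / 7.77 = 248.4 L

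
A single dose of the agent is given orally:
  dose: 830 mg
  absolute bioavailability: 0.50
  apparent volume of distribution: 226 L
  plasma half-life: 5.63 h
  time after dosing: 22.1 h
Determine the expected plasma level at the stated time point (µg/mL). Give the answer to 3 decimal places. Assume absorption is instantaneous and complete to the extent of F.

Amount reaching circulation = F × Dose = 0.50 × 830.0 = 415.0 mg
C₀ = F·Dose / Vd = 415.0 / 226 = 1.836 mg/L
k = ln2 / t½ = 0.693147 / 5.63 = 0.1231 h⁻¹
C = C₀ · e^(−k·t) = 1.836 × e^(−0.1231 × 22.1)
  = 1.836 × 0.06584 = 0.1209 mg/L
(0.1209 mg/L = 0.1209 µg/mL)

0.121 µg/mL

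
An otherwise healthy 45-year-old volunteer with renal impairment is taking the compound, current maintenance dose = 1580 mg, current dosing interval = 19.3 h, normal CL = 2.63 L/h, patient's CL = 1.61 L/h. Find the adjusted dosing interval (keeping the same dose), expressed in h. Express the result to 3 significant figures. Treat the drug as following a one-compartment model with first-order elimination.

To keep the same average steady-state level, dosing rate must scale with clearance.
CL ratio = 1.61 / 2.63 = 0.6122
New interval (same dose) = 19.3 / 0.6122 = 31.53 h

31.5 h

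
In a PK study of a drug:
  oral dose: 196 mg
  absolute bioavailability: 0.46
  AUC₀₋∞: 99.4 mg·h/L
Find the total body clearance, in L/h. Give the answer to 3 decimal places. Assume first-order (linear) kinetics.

0.907 L/h

CL = F·Dose / AUC = 0.46 × 196 / 99.4 = 0.9070 L/h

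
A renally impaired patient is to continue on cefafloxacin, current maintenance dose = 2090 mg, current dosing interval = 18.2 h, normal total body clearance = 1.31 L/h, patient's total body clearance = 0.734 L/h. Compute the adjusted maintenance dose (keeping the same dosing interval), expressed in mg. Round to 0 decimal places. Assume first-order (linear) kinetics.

To keep the same average steady-state level, dosing rate must scale with clearance.
CL ratio = 0.734 / 1.31 = 0.5603
New dose (same interval) = 2090 × 0.5603 = 1171 mg

1171 mg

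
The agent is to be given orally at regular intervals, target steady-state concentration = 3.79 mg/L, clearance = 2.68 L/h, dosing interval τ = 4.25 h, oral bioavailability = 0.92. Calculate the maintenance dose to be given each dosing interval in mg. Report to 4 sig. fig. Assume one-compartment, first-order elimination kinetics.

46.92 mg

At steady state, F × (Dose/τ) = Css × CL.
Dose = Css × CL × τ / F = 3.79 × 2.680 × 4.25 / 0.92 = 46.92 mg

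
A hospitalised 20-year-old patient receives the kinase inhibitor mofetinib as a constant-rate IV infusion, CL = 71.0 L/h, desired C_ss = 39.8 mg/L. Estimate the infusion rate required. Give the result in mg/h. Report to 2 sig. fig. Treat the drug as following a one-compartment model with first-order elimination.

At steady state, infusion rate R₀ = Css × CL = 39.8 × 71.00 = 2826 mg/h

2800 mg/h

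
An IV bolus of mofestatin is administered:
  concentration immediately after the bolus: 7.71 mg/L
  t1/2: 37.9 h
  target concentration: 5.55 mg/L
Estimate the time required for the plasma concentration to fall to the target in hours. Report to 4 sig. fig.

17.97 h

k = ln2 / t½ = 0.693147 / 37.9 = 0.01829 h⁻¹
t = ln(C₀ / C) / k = ln(7.710 / 5.55) / 0.01829
  = ln(1.389) / 0.01829 = 0.3286 / 0.01829 = 17.97 h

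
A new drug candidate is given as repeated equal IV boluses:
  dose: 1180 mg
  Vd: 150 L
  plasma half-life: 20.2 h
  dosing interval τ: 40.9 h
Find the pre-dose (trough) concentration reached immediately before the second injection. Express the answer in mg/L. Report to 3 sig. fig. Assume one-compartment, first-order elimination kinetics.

1.93 mg/L

C₀ per dose = Dose / Vd = 1180 / 150 = 7.867 mg/L
k = ln2 / t½ = 0.693147 / 20.2 = 0.03431 h⁻¹
Fraction remaining after one interval: r = e^(−kτ) = e^(−0.03431 × 40.9) = 0.2458
Before dose 2, 1 dose has been given (aged 1τ).
C_trough = C₀ × r = 7.867 × 0.2458 = 1.934 mg/L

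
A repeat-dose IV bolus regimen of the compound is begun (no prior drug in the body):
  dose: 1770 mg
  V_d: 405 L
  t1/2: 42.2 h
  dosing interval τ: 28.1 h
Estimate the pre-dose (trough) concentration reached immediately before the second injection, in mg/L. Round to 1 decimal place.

C₀ per dose = Dose / Vd = 1770 / 405 = 4.370 mg/L
k = ln2 / t½ = 0.693147 / 42.2 = 0.01643 h⁻¹
Fraction remaining after one interval: r = e^(−kτ) = e^(−0.01643 × 28.1) = 0.6302
Before dose 2, 1 dose has been given (aged 1τ).
C_trough = C₀ × r = 4.370 × 0.6302 = 2.754 mg/L

2.8 mg/L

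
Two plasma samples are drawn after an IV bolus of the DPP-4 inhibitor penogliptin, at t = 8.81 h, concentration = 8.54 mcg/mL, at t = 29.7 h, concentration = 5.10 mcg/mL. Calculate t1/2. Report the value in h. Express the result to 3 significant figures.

28.1 h

k = ln(C₁/C₂) / (t₂ − t₁) = ln(8.54/5.10) / (29.7 − 8.81)
  = 0.5155 / 20.89 = 0.02468 h⁻¹
t½ = ln2 / k = 0.693147 / 0.02468 = 28.09 h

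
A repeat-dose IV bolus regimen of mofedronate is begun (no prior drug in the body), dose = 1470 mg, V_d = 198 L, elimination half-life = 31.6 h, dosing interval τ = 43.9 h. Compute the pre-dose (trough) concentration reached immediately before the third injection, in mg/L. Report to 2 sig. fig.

C₀ per dose = Dose / Vd = 1470 / 198 = 7.424 mg/L
k = ln2 / t½ = 0.693147 / 31.6 = 0.02194 h⁻¹
Fraction remaining after one interval: r = e^(−kτ) = e^(−0.02194 × 43.9) = 0.3817
Before dose 3, 2 doses have been given (aged 1τ, 2τ).
C_trough = C₀ × (r + r²) = 7.424 × (0.3817 + 0.1457) = 3.915 mg/L

3.9 mg/L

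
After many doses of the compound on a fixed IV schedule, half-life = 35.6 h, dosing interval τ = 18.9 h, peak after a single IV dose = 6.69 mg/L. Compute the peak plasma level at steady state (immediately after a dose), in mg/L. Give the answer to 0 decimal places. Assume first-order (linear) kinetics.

22 mg/L

k = ln2 / t½ = 0.693147 / 35.6 = 0.01947 h⁻¹
e^(−kτ) = e^(−0.01947 × 18.9) = 0.6921
Accumulation ratio R = 1 / (1 − e^(−kτ)) = 1 / (1 − 0.6921) = 3.248
Steady-state peak = C₀ × R = 6.69 × 3.248 = 21.73 mg/L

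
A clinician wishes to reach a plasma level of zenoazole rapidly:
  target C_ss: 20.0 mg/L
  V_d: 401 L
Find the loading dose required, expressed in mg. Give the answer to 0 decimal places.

8020 mg

LD = Css × Vd = 20.0 × 401 = 8020 mg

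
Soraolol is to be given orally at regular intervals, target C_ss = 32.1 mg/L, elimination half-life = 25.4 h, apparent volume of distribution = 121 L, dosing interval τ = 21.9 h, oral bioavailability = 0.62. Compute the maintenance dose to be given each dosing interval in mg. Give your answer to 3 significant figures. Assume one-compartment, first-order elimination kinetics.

k = ln2 / t½ = 0.693147 / 25.4 = 0.02729 h⁻¹
CL = k × Vd = 0.02729 × 121 = 3.302 L/h
At steady state, F × (Dose/τ) = Css × CL.
Dose = Css × CL × τ / F = 32.1 × 3.302 × 21.9 / 0.62 = 3744 mg

3740 mg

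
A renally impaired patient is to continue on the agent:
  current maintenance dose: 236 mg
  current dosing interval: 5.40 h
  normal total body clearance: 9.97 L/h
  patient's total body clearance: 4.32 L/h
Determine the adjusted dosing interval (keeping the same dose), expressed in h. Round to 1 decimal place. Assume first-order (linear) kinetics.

12.5 h

To keep the same average steady-state level, dosing rate must scale with clearance.
CL ratio = 4.32 / 9.97 = 0.4333
New interval (same dose) = 5.40 / 0.4333 = 12.46 h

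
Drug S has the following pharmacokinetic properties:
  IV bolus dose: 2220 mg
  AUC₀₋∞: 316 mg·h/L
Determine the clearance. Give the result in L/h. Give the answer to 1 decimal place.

CL = Dose / AUC = 2220 / 316 = 7.025 L/h

7.0 L/h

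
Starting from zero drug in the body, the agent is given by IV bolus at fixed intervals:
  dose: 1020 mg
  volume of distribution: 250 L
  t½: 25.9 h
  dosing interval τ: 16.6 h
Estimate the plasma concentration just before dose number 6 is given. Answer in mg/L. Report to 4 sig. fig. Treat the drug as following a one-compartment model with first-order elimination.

C₀ per dose = Dose / Vd = 1020 / 250 = 4.080 mg/L
k = ln2 / t½ = 0.693147 / 25.9 = 0.02676 h⁻¹
Fraction remaining after one interval: r = e^(−kτ) = e^(−0.02676 × 16.6) = 0.6413
Before dose 6, 5 doses have been given (aged 1τ, 2τ, 3τ, 4τ, 5τ).
C_trough = C₀ × (r + r² + … + r^5) = C₀ × r(1−r^5)/(1−r)
        = 4.080 × 0.6413 × (1 − 0.1085) / (1 − 0.6413) = 6.503 mg/L

6.503 mg/L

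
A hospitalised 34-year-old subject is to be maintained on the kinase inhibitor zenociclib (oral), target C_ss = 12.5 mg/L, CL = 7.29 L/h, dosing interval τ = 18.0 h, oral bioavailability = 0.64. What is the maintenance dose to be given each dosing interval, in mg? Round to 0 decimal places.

At steady state, F × (Dose/τ) = Css × CL.
Dose = Css × CL × τ / F = 12.5 × 7.290 × 18.0 / 0.64 = 2563 mg

2563 mg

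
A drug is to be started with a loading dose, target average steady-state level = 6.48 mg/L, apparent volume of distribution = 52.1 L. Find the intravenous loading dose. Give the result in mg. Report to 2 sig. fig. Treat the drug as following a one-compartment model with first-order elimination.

LD = Css × Vd = 6.48 × 52.1 = 337.6 mg

340 mg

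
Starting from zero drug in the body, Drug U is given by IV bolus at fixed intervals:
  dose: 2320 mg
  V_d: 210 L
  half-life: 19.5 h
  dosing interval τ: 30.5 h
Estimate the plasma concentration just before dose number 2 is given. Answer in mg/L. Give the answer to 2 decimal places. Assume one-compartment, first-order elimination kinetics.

C₀ per dose = Dose / Vd = 2320 / 210 = 11.05 mg/L
k = ln2 / t½ = 0.693147 / 19.5 = 0.03555 h⁻¹
Fraction remaining after one interval: r = e^(−kτ) = e^(−0.03555 × 30.5) = 0.3381
Before dose 2, 1 dose has been given (aged 1τ).
C_trough = C₀ × r = 11.05 × 0.3381 = 3.736 mg/L

3.74 mg/L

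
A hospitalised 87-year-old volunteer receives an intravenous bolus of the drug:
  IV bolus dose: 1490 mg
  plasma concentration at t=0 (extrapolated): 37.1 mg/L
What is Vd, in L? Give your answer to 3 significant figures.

Vd = Dose / C₀ = 1490 / 37.1 = 40.16 L

40.2 L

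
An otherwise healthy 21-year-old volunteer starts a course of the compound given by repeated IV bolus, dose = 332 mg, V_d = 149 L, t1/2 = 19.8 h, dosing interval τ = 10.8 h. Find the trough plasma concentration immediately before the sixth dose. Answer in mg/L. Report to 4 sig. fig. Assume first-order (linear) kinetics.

C₀ per dose = Dose / Vd = 332 / 149 = 2.228 mg/L
k = ln2 / t½ = 0.693147 / 19.8 = 0.03501 h⁻¹
Fraction remaining after one interval: r = e^(−kτ) = e^(−0.03501 × 10.8) = 0.6852
Before dose 6, 5 doses have been given (aged 1τ, 2τ, 3τ, 4τ, 5τ).
C_trough = C₀ × (r + r² + … + r^5) = C₀ × r(1−r^5)/(1−r)
        = 2.228 × 0.6852 × (1 − 0.1510) / (1 − 0.6852) = 4.117 mg/L

4.117 mg/L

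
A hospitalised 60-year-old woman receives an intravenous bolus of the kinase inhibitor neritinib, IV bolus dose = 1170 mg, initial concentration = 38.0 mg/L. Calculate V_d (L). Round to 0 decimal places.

Vd = Dose / C₀ = 1170 / 38.0 = 30.79 L

31 L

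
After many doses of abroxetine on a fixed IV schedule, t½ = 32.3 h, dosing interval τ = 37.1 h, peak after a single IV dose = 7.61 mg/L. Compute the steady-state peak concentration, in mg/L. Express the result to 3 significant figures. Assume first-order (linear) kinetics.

13.9 mg/L

k = ln2 / t½ = 0.693147 / 32.3 = 0.02146 h⁻¹
e^(−kτ) = e^(−0.02146 × 37.1) = 0.4511
Accumulation ratio R = 1 / (1 − e^(−kτ)) = 1 / (1 − 0.4511) = 1.822
Steady-state peak = C₀ × R = 7.61 × 1.822 = 13.87 mg/L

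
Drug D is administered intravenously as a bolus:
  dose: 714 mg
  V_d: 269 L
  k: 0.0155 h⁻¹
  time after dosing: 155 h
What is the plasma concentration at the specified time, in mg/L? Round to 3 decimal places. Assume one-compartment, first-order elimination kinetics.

0.240 mg/L

C₀ = Dose / Vd = 714.0 / 269 = 2.654 mg/L
C = C₀ · e^(−k·t) = 2.654 × e^(−0.01550 × 155)
  = 2.654 × 0.09049 = 0.2402 mg/L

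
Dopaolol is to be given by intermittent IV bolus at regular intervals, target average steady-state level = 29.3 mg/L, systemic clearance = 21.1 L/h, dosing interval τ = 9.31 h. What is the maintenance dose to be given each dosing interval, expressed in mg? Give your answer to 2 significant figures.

At steady state, Dose/τ = Css × CL.
Dose = Css × CL × τ = 29.3 × 21.10 × 9.31 = 5756 mg

5800 mg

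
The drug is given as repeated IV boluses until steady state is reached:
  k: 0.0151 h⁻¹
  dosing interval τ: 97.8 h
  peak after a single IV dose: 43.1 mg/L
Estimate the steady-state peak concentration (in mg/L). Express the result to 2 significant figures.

56 mg/L

e^(−kτ) = e^(−0.01510 × 97.8) = 0.2284
Accumulation ratio R = 1 / (1 − e^(−kτ)) = 1 / (1 − 0.2284) = 1.296
Steady-state peak = C₀ × R = 43.1 × 1.296 = 55.86 mg/L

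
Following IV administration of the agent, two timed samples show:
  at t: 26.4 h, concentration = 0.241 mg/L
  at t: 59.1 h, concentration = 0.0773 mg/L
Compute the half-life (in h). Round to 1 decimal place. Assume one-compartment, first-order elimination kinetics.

k = ln(C₁/C₂) / (t₂ − t₁) = ln(0.241/0.0773) / (59.1 − 26.4)
  = 1.137 / 32.70 = 0.03477 h⁻¹
t½ = ln2 / k = 0.693147 / 0.03477 = 19.94 h

19.9 h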